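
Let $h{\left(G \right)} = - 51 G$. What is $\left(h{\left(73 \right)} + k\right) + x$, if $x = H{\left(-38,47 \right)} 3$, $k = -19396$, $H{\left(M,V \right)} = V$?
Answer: $-22978$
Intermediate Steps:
$x = 141$ ($x = 47 \cdot 3 = 141$)
$\left(h{\left(73 \right)} + k\right) + x = \left(\left(-51\right) 73 - 19396\right) + 141 = \left(-3723 - 19396\right) + 141 = -23119 + 141 = -22978$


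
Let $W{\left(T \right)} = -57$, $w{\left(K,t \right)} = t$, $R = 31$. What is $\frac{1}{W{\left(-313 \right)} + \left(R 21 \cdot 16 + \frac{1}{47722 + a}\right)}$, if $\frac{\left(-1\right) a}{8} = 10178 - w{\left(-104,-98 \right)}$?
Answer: $\frac{34486}{357240473} \approx 9.6534 \cdot 10^{-5}$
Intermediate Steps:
$a = -82208$ ($a = - 8 \left(10178 - -98\right) = - 8 \left(10178 + 98\right) = \left(-8\right) 10276 = -82208$)
$\frac{1}{W{\left(-313 \right)} + \left(R 21 \cdot 16 + \frac{1}{47722 + a}\right)} = \frac{1}{-57 + \left(31 \cdot 21 \cdot 16 + \frac{1}{47722 - 82208}\right)} = \frac{1}{-57 + \left(651 \cdot 16 + \frac{1}{-34486}\right)} = \frac{1}{-57 + \left(10416 - \frac{1}{34486}\right)} = \frac{1}{-57 + \frac{359206175}{34486}} = \frac{1}{\frac{357240473}{34486}} = \frac{34486}{357240473}$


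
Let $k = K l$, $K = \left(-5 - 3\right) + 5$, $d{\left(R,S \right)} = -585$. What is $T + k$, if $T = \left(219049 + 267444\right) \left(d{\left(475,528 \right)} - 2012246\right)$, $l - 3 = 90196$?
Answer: $-979228462280$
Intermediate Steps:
$l = 90199$ ($l = 3 + 90196 = 90199$)
$K = -3$ ($K = -8 + 5 = -3$)
$T = -979228191683$ ($T = \left(219049 + 267444\right) \left(-585 - 2012246\right) = 486493 \left(-2012831\right) = -979228191683$)
$k = -270597$ ($k = \left(-3\right) 90199 = -270597$)
$T + k = -979228191683 - 270597 = -979228462280$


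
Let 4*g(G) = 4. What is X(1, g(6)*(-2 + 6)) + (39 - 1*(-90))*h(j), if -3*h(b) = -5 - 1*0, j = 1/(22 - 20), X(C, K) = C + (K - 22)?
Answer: 198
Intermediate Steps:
g(G) = 1 (g(G) = (¼)*4 = 1)
X(C, K) = -22 + C + K (X(C, K) = C + (-22 + K) = -22 + C + K)
j = ½ (j = 1/2 = ½ ≈ 0.50000)
h(b) = 5/3 (h(b) = -(-5 - 1*0)/3 = -(-5 + 0)/3 = -⅓*(-5) = 5/3)
X(1, g(6)*(-2 + 6)) + (39 - 1*(-90))*h(j) = (-22 + 1 + 1*(-2 + 6)) + (39 - 1*(-90))*(5/3) = (-22 + 1 + 1*4) + (39 + 90)*(5/3) = (-22 + 1 + 4) + 129*(5/3) = -17 + 215 = 198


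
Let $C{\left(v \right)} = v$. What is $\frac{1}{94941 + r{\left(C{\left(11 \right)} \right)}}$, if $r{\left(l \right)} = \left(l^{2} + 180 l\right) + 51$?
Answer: $\frac{1}{97093} \approx 1.0299 \cdot 10^{-5}$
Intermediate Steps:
$r{\left(l \right)} = 51 + l^{2} + 180 l$
$\frac{1}{94941 + r{\left(C{\left(11 \right)} \right)}} = \frac{1}{94941 + \left(51 + 11^{2} + 180 \cdot 11\right)} = \frac{1}{94941 + \left(51 + 121 + 1980\right)} = \frac{1}{94941 + 2152} = \frac{1}{97093}$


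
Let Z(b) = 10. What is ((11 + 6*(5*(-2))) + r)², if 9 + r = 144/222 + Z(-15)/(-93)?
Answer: 39091616656/11840481 ≈ 3301.5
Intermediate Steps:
r = -29107/3441 (r = -9 + (144/222 + 10/(-93)) = -9 + (144*(1/222) + 10*(-1/93)) = -9 + (24/37 - 10/93) = -9 + 1862/3441 = -29107/3441 ≈ -8.4589)
((11 + 6*(5*(-2))) + r)² = ((11 + 6*(5*(-2))) - 29107/3441)² = ((11 + 6*(-10)) - 29107/3441)² = ((11 - 60) - 29107/3441)² = (-49 - 29107/3441)² = (-197716/3441)² = 39091616656/11840481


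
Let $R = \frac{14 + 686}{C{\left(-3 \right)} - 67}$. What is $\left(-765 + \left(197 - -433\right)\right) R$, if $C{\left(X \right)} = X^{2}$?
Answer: $\frac{47250}{29} \approx 1629.3$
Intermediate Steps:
$R = - \frac{350}{29}$ ($R = \frac{14 + 686}{\left(-3\right)^{2} - 67} = \frac{700}{9 - 67} = \frac{700}{-58} = 700 \left(- \frac{1}{58}\right) = - \frac{350}{29} \approx -12.069$)
$\left(-765 + \left(197 - -433\right)\right) R = \left(-765 + \left(197 - -433\right)\right) \left(- \frac{350}{29}\right) = \left(-765 + \left(197 + 433\right)\right) \left(- \frac{350}{29}\right) = \left(-765 + 630\right) \left(- \frac{350}{29}\right) = \left(-135\right) \left(- \frac{350}{29}\right) = \frac{47250}{29}$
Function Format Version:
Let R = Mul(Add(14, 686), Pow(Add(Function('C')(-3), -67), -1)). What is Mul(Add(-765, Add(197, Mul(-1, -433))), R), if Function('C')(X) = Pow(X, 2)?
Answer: Rational(47250, 29) ≈ 1629.3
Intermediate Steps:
R = Rational(-350, 29) (R = Mul(Add(14, 686), Pow(Add(Pow(-3, 2), -67), -1)) = Mul(700, Pow(Add(9, -67), -1)) = Mul(700, Pow(-58, -1)) = Mul(700, Rational(-1, 58)) = Rational(-350, 29) ≈ -12.069)
Mul(Add(-765, Add(197, Mul(-1, -433))), R) = Mul(Add(-765, Add(197, Mul(-1, -433))), Rational(-350, 29)) = Mul(Add(-765, Add(197, 433)), Rational(-350, 29)) = Mul(Add(-765, 630), Rational(-350, 29)) = Mul(-135, Rational(-350, 29)) = Rational(47250, 29)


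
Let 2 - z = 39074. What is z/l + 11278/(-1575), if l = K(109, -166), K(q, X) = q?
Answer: -62767702/171675 ≈ -365.62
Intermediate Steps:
z = -39072 (z = 2 - 1*39074 = 2 - 39074 = -39072)
l = 109
z/l + 11278/(-1575) = -39072/109 + 11278/(-1575) = -39072*1/109 + 11278*(-1/1575) = -39072/109 - 11278/1575 = -62767702/171675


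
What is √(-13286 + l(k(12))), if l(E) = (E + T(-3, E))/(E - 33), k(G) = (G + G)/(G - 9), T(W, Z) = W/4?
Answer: I*√1328629/10 ≈ 115.27*I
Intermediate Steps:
T(W, Z) = W/4 (T(W, Z) = W*(¼) = W/4)
k(G) = 2*G/(-9 + G) (k(G) = (2*G)/(-9 + G) = 2*G/(-9 + G))
l(E) = (-¾ + E)/(-33 + E) (l(E) = (E + (¼)*(-3))/(E - 33) = (E - ¾)/(-33 + E) = (-¾ + E)/(-33 + E))
√(-13286 + l(k(12))) = √(-13286 + (-¾ + 2*12/(-9 + 12))/(-33 + 2*12/(-9 + 12))) = √(-13286 + (-¾ + 2*12/3)/(-33 + 2*12/3)) = √(-13286 + (-¾ + 2*12*(⅓))/(-33 + 2*12*(⅓))) = √(-13286 + (-¾ + 8)/(-33 + 8)) = √(-13286 + (29/4)/(-25)) = √(-13286 - 1/25*29/4) = √(-13286 - 29/100) = √(-1328629/100) = I*√1328629/10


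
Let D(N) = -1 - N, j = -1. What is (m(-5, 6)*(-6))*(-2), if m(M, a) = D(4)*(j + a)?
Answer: -300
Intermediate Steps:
m(M, a) = 5 - 5*a (m(M, a) = (-1 - 1*4)*(-1 + a) = (-1 - 4)*(-1 + a) = -5*(-1 + a) = 5 - 5*a)
(m(-5, 6)*(-6))*(-2) = ((5 - 5*6)*(-6))*(-2) = ((5 - 30)*(-6))*(-2) = -25*(-6)*(-2) = 150*(-2) = -300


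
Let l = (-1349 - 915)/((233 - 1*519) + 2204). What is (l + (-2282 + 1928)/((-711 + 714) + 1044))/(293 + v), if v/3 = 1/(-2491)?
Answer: -126600093/24427757326 ≈ -0.0051826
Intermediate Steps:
v = -3/2491 (v = 3/(-2491) = 3*(-1/2491) = -3/2491 ≈ -0.0012043)
l = -1132/959 (l = -2264/((233 - 519) + 2204) = -2264/(-286 + 2204) = -2264/1918 = -2264*1/1918 = -1132/959 ≈ -1.1804)
(l + (-2282 + 1928)/((-711 + 714) + 1044))/(293 + v) = (-1132/959 + (-2282 + 1928)/((-711 + 714) + 1044))/(293 - 3/2491) = (-1132/959 - 354/(3 + 1044))/(729860/2491) = (-1132/959 - 354/1047)*(2491/729860) = (-1132/959 - 354*1/1047)*(2491/729860) = (-1132/959 - 118/349)*(2491/729860) = -508230/334691*2491/729860 = -126600093/24427757326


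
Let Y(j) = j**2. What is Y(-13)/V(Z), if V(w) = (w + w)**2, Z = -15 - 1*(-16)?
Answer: 169/4 ≈ 42.250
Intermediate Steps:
Z = 1 (Z = -15 + 16 = 1)
V(w) = 4*w**2 (V(w) = (2*w)**2 = 4*w**2)
Y(-13)/V(Z) = (-13)**2/((4*1**2)) = 169/((4*1)) = 169/4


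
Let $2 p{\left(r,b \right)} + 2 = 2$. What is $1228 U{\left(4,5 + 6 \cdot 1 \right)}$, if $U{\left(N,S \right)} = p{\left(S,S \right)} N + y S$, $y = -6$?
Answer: $-81048$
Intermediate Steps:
$p{\left(r,b \right)} = 0$ ($p{\left(r,b \right)} = -1 + \frac{1}{2} \cdot 2 = -1 + 1 = 0$)
$U{\left(N,S \right)} = - 6 S$ ($U{\left(N,S \right)} = 0 N - 6 S = 0 - 6 S = - 6 S$)
$1228 U{\left(4,5 + 6 \cdot 1 \right)} = 1228 \left(- 6 \left(5 + 6 \cdot 1\right)\right) = 1228 \left(- 6 \left(5 + 6\right)\right) = 1228 \left(\left(-6\right) 11\right) = 1228 \left(-66\right) = -81048$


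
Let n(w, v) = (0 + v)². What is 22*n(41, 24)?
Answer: 12672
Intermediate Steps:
n(w, v) = v²
22*n(41, 24) = 22*24² = 22*576 = 12672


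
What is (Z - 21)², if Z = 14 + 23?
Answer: 256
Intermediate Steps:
Z = 37
(Z - 21)² = (37 - 21)² = 16² = 256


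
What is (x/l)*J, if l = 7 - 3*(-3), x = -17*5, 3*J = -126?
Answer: 1785/8 ≈ 223.13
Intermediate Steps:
J = -42 (J = (⅓)*(-126) = -42)
x = -85
l = 16 (l = 7 + 9 = 16)
(x/l)*J = -85/16*(-42) = 1785/8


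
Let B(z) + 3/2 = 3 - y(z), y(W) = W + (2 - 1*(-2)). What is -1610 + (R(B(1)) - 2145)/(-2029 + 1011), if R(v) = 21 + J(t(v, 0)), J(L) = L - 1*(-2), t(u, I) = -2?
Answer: -818428/509 ≈ -1607.9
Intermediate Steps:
y(W) = 4 + W (y(W) = W + (2 + 2) = W + 4 = 4 + W)
B(z) = -5/2 - z (B(z) = -3/2 + (3 - (4 + z)) = -3/2 + (3 + (-4 - z)) = -3/2 + (-1 - z) = -5/2 - z)
J(L) = 2 + L (J(L) = L + 2 = 2 + L)
R(v) = 21 (R(v) = 21 + (2 - 2) = 21 + 0 = 21)
-1610 + (R(B(1)) - 2145)/(-2029 + 1011) = -1610 + (21 - 2145)/(-2029 + 1011) = -1610 - 2124/(-1018) = -1610 - 2124*(-1/1018) = -1610 + 1062/509 = -818428/509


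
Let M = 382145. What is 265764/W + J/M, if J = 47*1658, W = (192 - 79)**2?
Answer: 102555420874/4879609505 ≈ 21.017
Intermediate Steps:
W = 12769 (W = 113**2 = 12769)
J = 77926
265764/W + J/M = 265764/12769 + 77926/382145 = 102555420874/4879609505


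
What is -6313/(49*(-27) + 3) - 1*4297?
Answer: -5665727/1320 ≈ -4292.2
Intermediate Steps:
-6313/(49*(-27) + 3) - 1*4297 = -6313/(-1323 + 3) - 4297 = -6313/(-1320) - 4297 = -6313*(-1/1320) - 4297 = 6313/1320 - 4297 = -5665727/1320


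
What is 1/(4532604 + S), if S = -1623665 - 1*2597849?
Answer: 1/311090 ≈ 3.2145e-6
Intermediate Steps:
S = -4221514 (S = -1623665 - 2597849 = -4221514)
1/(4532604 + S) = 1/(4532604 - 4221514) = 1/311090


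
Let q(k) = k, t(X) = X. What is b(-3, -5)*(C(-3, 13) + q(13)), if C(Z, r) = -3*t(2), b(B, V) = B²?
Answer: 63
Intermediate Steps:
C(Z, r) = -6 (C(Z, r) = -3*2 = -6)
b(-3, -5)*(C(-3, 13) + q(13)) = (-3)²*(-6 + 13) = 9*7 = 63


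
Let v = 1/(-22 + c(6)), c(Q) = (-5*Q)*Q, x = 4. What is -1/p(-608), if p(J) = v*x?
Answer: 101/2 ≈ 50.500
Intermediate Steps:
c(Q) = -5*Q²
v = -1/202 (v = 1/(-22 - 5*6²) = 1/(-22 - 5*36) = 1/(-22 - 180) = 1/(-202) = -1/202 ≈ -0.0049505)
p(J) = -2/101 (p(J) = -1/202*4 = -2/101)
-1/p(-608) = -1/(-2/101) = -1*(-101/2) = 101/2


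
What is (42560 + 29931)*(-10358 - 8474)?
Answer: -1365150512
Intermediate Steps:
(42560 + 29931)*(-10358 - 8474) = 72491*(-18832) = -1365150512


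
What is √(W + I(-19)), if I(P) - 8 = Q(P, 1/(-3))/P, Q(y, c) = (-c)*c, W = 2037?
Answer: 16*√25954/57 ≈ 45.222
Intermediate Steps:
Q(y, c) = -c²
I(P) = 8 - 1/(9*P) (I(P) = 8 + (-(1/(-3))²)/P = 8 + (-(-⅓)²)/P = 8 + (-1*⅑)/P = 8 - 1/(9*P))
√(W + I(-19)) = √(2037 + (8 - ⅑/(-19))) = √(2037 + (8 - ⅑*(-1/19))) = √(2037 + (8 + 1/171)) = √(2037 + 1369/171) = √(349696/171) = 16*√25954/57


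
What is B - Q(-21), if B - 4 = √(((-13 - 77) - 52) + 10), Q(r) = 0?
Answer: 4 + 2*I*√33 ≈ 4.0 + 11.489*I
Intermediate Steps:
B = 4 + 2*I*√33 (B = 4 + √(((-13 - 77) - 52) + 10) = 4 + √((-90 - 52) + 10) = 4 + √(-142 + 10) = 4 + √(-132) = 4 + 2*I*√33 ≈ 4.0 + 11.489*I)
B - Q(-21) = (4 + 2*I*√33) - 1*0 = (4 + 2*I*√33) + 0 = 4 + 2*I*√33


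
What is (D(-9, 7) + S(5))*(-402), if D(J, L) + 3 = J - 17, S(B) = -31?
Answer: 24120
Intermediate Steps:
D(J, L) = -20 + J (D(J, L) = -3 + (J - 17) = -3 + (-17 + J) = -20 + J)
(D(-9, 7) + S(5))*(-402) = ((-20 - 9) - 31)*(-402) = (-29 - 31)*(-402) = -60*(-402) = 24120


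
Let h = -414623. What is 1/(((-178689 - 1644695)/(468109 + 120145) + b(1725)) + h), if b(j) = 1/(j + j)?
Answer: -1014738150/420736921010723 ≈ -2.4118e-6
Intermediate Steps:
b(j) = 1/(2*j)
1/(((-178689 - 1644695)/(468109 + 120145) + b(1725)) + h) = 1/(((-178689 - 1644695)/(468109 + 120145) + (½)/1725) - 414623) = 1/((-1823384/588254 + (½)*(1/1725)) - 414623) = 1/((-1823384*1/588254 + 1/3450) - 414623) = 1/((-911692/294127 + 1/3450) - 414623) = 1/(-3145043273/1014738150 - 414623) = 1/(-420736921010723/1014738150) = -1014738150/420736921010723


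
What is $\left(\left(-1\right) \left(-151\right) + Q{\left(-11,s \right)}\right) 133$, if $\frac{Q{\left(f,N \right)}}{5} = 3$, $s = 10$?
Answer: $22078$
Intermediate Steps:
$Q{\left(f,N \right)} = 15$ ($Q{\left(f,N \right)} = 5 \cdot 3 = 15$)
$\left(\left(-1\right) \left(-151\right) + Q{\left(-11,s \right)}\right) 133 = \left(\left(-1\right) \left(-151\right) + 15\right) 133 = \left(151 + 15\right) 133 = 166 \cdot 133 = 22078$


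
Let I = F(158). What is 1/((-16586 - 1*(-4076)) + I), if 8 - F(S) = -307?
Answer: -1/12195 ≈ -8.2001e-5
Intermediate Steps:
F(S) = 315 (F(S) = 8 - 1*(-307) = 8 + 307 = 315)
I = 315
1/((-16586 - 1*(-4076)) + I) = 1/((-16586 - 1*(-4076)) + 315) = 1/((-16586 + 4076) + 315) = 1/(-12510 + 315) = 1/(-12195) = -1/12195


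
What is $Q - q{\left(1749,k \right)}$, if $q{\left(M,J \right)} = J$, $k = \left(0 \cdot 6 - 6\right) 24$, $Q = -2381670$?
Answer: $-2381526$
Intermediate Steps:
$k = -144$ ($k = \left(0 - 6\right) 24 = \left(-6\right) 24 = -144$)
$Q - q{\left(1749,k \right)} = -2381670 - -144 = -2381670 + 144 = -2381526$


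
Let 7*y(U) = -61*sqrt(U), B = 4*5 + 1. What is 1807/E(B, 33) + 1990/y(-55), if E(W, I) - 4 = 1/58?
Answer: 104806/233 + 2786*I*sqrt(55)/671 ≈ 449.81 + 30.792*I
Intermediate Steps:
B = 21 (B = 20 + 1 = 21)
y(U) = -61*sqrt(U)/7 (y(U) = (-61*sqrt(U))/7 = -61*sqrt(U)/7)
E(W, I) = 233/58 (E(W, I) = 4 + 1/58 = 233/58)
1807/E(B, 33) + 1990/y(-55) = 1807/(233/58) + 1990/((-61*I*sqrt(55)/7)) = 1807*(58/233) + 1990/((-61*I*sqrt(55)/7)) = 104806/233 + 1990/((-61*I*sqrt(55)/7)) = 104806/233 + 1990*(7*I*sqrt(55)/3355) = 104806/233 + 2786*I*sqrt(55)/671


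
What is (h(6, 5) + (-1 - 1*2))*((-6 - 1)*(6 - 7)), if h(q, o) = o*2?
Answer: 49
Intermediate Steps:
h(q, o) = 2*o
(h(6, 5) + (-1 - 1*2))*((-6 - 1)*(6 - 7)) = (2*5 + (-1 - 1*2))*((-6 - 1)*(6 - 7)) = (10 + (-1 - 2))*(-7*(-1)) = (10 - 3)*7 = 7*7 = 49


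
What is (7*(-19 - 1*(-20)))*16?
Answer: 112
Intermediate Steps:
(7*(-19 - 1*(-20)))*16 = (7*(-19 + 20))*16 = (7*1)*16 = 7*16 = 112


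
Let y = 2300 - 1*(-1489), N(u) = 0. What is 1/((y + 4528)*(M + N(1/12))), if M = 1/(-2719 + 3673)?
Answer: 954/8317 ≈ 0.11470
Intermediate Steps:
y = 3789 (y = 2300 + 1489 = 3789)
M = 1/954 ≈ 0.0010482
1/((y + 4528)*(M + N(1/12))) = 1/((3789 + 4528)*(1/954 + 0)) = 1/(8317*(1/954)) = 1/(8317/954) = 954/8317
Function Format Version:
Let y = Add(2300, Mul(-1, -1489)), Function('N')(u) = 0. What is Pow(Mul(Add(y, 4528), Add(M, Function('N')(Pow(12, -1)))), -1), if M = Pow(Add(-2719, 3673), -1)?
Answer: Rational(954, 8317) ≈ 0.11470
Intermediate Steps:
y = 3789 (y = Add(2300, 1489) = 3789)
M = Rational(1, 954) (M = Pow(954, -1) = Rational(1, 954) ≈ 0.0010482)
Pow(Mul(Add(y, 4528), Add(M, Function('N')(Pow(12, -1)))), -1) = Pow(Mul(Add(3789, 4528), Add(Rational(1, 954), 0)), -1) = Pow(Mul(8317, Rational(1, 954)), -1) = Pow(Rational(8317, 954), -1) = Rational(954, 8317)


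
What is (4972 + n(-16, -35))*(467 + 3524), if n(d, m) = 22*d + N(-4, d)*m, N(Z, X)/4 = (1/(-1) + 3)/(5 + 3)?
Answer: 18298735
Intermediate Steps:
N(Z, X) = 1 (N(Z, X) = 4*((1/(-1) + 3)/(5 + 3)) = 4*((-1 + 3)/8) = 4*(2*(1/8)) = 4*(1/4) = 1)
n(d, m) = m + 22*d (n(d, m) = 22*d + 1*m = 22*d + m = m + 22*d)
(4972 + n(-16, -35))*(467 + 3524) = (4972 + (-35 + 22*(-16)))*(467 + 3524) = (4972 + (-35 - 352))*3991 = (4972 - 387)*3991 = 4585*3991 = 18298735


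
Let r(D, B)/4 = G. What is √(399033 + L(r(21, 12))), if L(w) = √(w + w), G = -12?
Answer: √(399033 + 4*I*√6) ≈ 631.69 + 0.008*I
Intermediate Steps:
r(D, B) = -48 (r(D, B) = 4*(-12) = -48)
L(w) = √2*√w (L(w) = √(2*w) = √2*√w)
√(399033 + L(r(21, 12))) = √(399033 + √2*√(-48)) = √(399033 + √2*(4*I*√3)) = √(399033 + 4*I*√6)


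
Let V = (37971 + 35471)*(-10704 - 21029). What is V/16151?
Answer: -2330534986/16151 ≈ -1.4430e+5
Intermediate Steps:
V = -2330534986 (V = 73442*(-31733) = -2330534986)
V/16151 = -2330534986/16151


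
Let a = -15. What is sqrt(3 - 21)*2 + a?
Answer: -15 + 6*I*sqrt(2) ≈ -15.0 + 8.4853*I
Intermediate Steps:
sqrt(3 - 21)*2 + a = sqrt(3 - 21)*2 - 15 = sqrt(-18)*2 - 15 = (3*I*sqrt(2))*2 - 15 = 6*I*sqrt(2) - 15 = -15 + 6*I*sqrt(2)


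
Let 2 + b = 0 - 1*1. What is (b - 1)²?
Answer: 16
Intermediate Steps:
b = -3 (b = -2 + (0 - 1*1) = -2 + (0 - 1) = -2 - 1 = -3)
(b - 1)² = (-3 - 1)² = (-4)² = 16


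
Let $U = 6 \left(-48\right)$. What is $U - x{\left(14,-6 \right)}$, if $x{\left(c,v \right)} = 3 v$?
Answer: $-270$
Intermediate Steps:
$U = -288$
$U - x{\left(14,-6 \right)} = -288 - 3 \left(-6\right) = -288 - -18 = -288 + 18 = -270$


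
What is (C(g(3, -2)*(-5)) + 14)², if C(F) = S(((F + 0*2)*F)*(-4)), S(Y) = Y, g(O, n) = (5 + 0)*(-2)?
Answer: 99720196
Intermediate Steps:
g(O, n) = -10 (g(O, n) = 5*(-2) = -10)
C(F) = -4*F² (C(F) = ((F + 0*2)*F)*(-4) = ((F + 0)*F)*(-4) = (F*F)*(-4) = F²*(-4) = -4*F²)
(C(g(3, -2)*(-5)) + 14)² = (-4*(-10*(-5))² + 14)² = (-4*50² + 14)² = (-4*2500 + 14)² = (-10000 + 14)² = (-9986)² = 99720196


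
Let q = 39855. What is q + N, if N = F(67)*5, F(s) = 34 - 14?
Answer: 39955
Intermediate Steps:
F(s) = 20
N = 100 (N = 20*5 = 100)
q + N = 39855 + 100 = 39955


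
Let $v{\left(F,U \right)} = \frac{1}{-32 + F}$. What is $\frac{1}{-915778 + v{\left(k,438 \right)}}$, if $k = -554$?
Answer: $- \frac{586}{536645909} \approx -1.092 \cdot 10^{-6}$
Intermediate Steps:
$\frac{1}{-915778 + v{\left(k,438 \right)}} = \frac{1}{-915778 + \frac{1}{-32 - 554}} = \frac{1}{-915778 + \frac{1}{-586}} = \frac{1}{-915778 - \frac{1}{586}} = \frac{1}{- \frac{536645909}{586}} = - \frac{586}{536645909}$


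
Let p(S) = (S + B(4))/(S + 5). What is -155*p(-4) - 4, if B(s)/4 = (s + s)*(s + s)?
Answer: -39064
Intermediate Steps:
B(s) = 16*s² (B(s) = 4*((s + s)*(s + s)) = 4*((2*s)*(2*s)) = 4*(4*s²) = 16*s²)
p(S) = (256 + S)/(5 + S) (p(S) = (S + 16*4²)/(S + 5) = (S + 16*16)/(5 + S) = (S + 256)/(5 + S) = (256 + S)/(5 + S))
-155*p(-4) - 4 = -155*(256 - 4)/(5 - 4) - 4 = -155*252/1 - 4 = -155*252 - 4 = -39060 - 4 = -39064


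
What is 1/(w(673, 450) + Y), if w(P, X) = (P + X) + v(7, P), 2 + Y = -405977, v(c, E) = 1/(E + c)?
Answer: -680/275302079 ≈ -2.4700e-6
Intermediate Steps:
Y = -405979 (Y = -2 - 405977 = -405979)
w(P, X) = P + X + 1/(7 + P) (w(P, X) = (P + X) + 1/(P + 7) = (P + X) + 1/(7 + P) = P + X + 1/(7 + P))
1/(w(673, 450) + Y) = 1/((1 + (7 + 673)*(673 + 450))/(7 + 673) - 405979) = 1/((1 + 680*1123)/680 - 405979) = 1/((1 + 763640)/680 - 405979) = 1/((1/680)*763641 - 405979) = 1/(763641/680 - 405979) = 1/(-275302079/680) = -680/275302079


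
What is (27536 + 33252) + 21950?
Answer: 82738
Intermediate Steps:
(27536 + 33252) + 21950 = 60788 + 21950 = 82738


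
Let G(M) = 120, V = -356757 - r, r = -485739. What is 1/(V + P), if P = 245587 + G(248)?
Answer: 1/374689 ≈ 2.6689e-6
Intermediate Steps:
V = 128982 (V = -356757 - 1*(-485739) = -356757 + 485739 = 128982)
P = 245707 (P = 245587 + 120 = 245707)
1/(V + P) = 1/(128982 + 245707) = 1/374689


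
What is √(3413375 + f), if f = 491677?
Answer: 2*√976263 ≈ 1976.1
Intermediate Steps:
√(3413375 + f) = √(3413375 + 491677) = √3905052 = 2*√976263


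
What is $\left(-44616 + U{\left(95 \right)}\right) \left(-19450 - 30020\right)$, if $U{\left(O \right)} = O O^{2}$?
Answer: $-40207187730$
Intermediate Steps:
$U{\left(O \right)} = O^{3}$
$\left(-44616 + U{\left(95 \right)}\right) \left(-19450 - 30020\right) = \left(-44616 + 95^{3}\right) \left(-19450 - 30020\right) = \left(-44616 + 857375\right) \left(-49470\right) = 812759 \left(-49470\right) = -40207187730$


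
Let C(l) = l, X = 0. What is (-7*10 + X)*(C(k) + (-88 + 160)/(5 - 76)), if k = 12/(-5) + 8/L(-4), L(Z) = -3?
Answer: 90664/213 ≈ 425.65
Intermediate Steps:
k = -76/15 (k = 12/(-5) + 8/(-3) = 12*(-⅕) + 8*(-⅓) = -12/5 - 8/3 = -76/15 ≈ -5.0667)
(-7*10 + X)*(C(k) + (-88 + 160)/(5 - 76)) = (-7*10 + 0)*(-76/15 + (-88 + 160)/(5 - 76)) = (-70 + 0)*(-76/15 + 72/(-71)) = -70*(-76/15 + 72*(-1/71)) = -70*(-76/15 - 72/71) = -70*(-6476/1065) = 90664/213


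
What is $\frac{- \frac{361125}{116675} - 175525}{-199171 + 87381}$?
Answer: $\frac{81918962}{52172393} \approx 1.5702$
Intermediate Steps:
$\frac{- \frac{361125}{116675} - 175525}{-199171 + 87381} = \frac{\left(-361125\right) \frac{1}{116675} - 175525}{-111790} = \left(- \frac{14445}{4667} - 175525\right) \left(- \frac{1}{111790}\right) = \left(- \frac{819189620}{4667}\right) \left(- \frac{1}{111790}\right) = \frac{81918962}{52172393}$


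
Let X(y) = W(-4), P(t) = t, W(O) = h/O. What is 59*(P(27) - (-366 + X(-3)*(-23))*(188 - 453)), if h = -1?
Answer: -23242873/4 ≈ -5.8107e+6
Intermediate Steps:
W(O) = -1/O
X(y) = 1/4 (X(y) = -1/(-4) = -1*(-1/4) = 1/4)
59*(P(27) - (-366 + X(-3)*(-23))*(188 - 453)) = 59*(27 - (-366 + (1/4)*(-23))*(188 - 453)) = 59*(27 - (-366 - 23/4)*(-265)) = 59*(27 - (-1487)*(-265)/4) = 59*(27 - 1*394055/4) = 59*(27 - 394055/4) = 59*(-393947/4) = -23242873/4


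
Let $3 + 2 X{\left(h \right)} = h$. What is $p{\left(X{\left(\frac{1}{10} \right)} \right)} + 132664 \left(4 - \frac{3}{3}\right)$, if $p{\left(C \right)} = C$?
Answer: $\frac{7959811}{20} \approx 3.9799 \cdot 10^{5}$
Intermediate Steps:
$X{\left(h \right)} = - \frac{3}{2} + \frac{h}{2}$
$p{\left(X{\left(\frac{1}{10} \right)} \right)} + 132664 \left(4 - \frac{3}{3}\right) = \left(- \frac{3}{2} + \frac{1}{2 \cdot 10}\right) + 132664 \left(4 - \frac{3}{3}\right) = \left(- \frac{3}{2} + \frac{1}{2} \cdot \frac{1}{10}\right) + 132664 \left(4 - 1\right) = \left(- \frac{3}{2} + \frac{1}{20}\right) + 132664 \left(4 - 1\right) = - \frac{29}{20} + 132664 \cdot 3 = - \frac{29}{20} + 397992 = \frac{7959811}{20}$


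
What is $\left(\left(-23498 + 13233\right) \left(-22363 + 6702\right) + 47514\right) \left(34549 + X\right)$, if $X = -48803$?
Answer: $-2292152656466$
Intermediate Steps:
$\left(\left(-23498 + 13233\right) \left(-22363 + 6702\right) + 47514\right) \left(34549 + X\right) = \left(\left(-23498 + 13233\right) \left(-22363 + 6702\right) + 47514\right) \left(34549 - 48803\right) = \left(\left(-10265\right) \left(-15661\right) + 47514\right) \left(-14254\right) = \left(160760165 + 47514\right) \left(-14254\right) = 160807679 \left(-14254\right) = -2292152656466$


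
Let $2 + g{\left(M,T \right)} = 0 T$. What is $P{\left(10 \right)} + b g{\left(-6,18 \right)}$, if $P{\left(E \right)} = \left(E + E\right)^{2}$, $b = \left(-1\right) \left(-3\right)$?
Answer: $394$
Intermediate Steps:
$g{\left(M,T \right)} = -2$ ($g{\left(M,T \right)} = -2 + 0 T = -2 + 0 = -2$)
$b = 3$
$P{\left(E \right)} = 4 E^{2}$ ($P{\left(E \right)} = \left(2 E\right)^{2} = 4 E^{2}$)
$P{\left(10 \right)} + b g{\left(-6,18 \right)} = 4 \cdot 10^{2} + 3 \left(-2\right) = 4 \cdot 100 - 6 = 400 - 6 = 394$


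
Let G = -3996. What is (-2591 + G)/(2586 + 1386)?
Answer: -6587/3972 ≈ -1.6584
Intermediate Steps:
(-2591 + G)/(2586 + 1386) = (-2591 - 3996)/(2586 + 1386) = -6587/3972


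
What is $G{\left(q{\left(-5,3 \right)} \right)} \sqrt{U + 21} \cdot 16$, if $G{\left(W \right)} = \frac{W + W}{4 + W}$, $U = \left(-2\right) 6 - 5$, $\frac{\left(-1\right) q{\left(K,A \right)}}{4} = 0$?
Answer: $0$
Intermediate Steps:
$q{\left(K,A \right)} = 0$ ($q{\left(K,A \right)} = \left(-4\right) 0 = 0$)
$U = -17$ ($U = -12 - 5 = -17$)
$G{\left(W \right)} = \frac{2 W}{4 + W}$
$G{\left(q{\left(-5,3 \right)} \right)} \sqrt{U + 21} \cdot 16 = 2 \cdot 0 \frac{1}{4 + 0} \sqrt{-17 + 21} \cdot 16 = 2 \cdot 0 \cdot \frac{1}{4} \sqrt{4} \cdot 16 = 2 \cdot 0 \cdot \frac{1}{4} \cdot 2 \cdot 16 = 0 \cdot 2 \cdot 16 = 0 \cdot 16 = 0$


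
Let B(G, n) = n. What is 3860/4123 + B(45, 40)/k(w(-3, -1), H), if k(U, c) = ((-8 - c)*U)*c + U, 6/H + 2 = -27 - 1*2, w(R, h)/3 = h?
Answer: -6870820/1570863 ≈ -4.3739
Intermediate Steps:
w(R, h) = 3*h
H = -6/31 (H = 6/(-2 + (-27 - 1*2)) = 6/(-2 + (-27 - 2)) = 6/(-2 - 29) = 6/(-31) = 6*(-1/31) = -6/31 ≈ -0.19355)
k(U, c) = U + U*c*(-8 - c) (k(U, c) = (U*(-8 - c))*c + U = U*c*(-8 - c) + U = U + U*c*(-8 - c))
3860/4123 + B(45, 40)/k(w(-3, -1), H) = 3860/4123 + 40/(((3*(-1))*(1 - (-6/31)² - 8*(-6/31)))) = 3860*(1/4123) + 40/((-3*(1 - 1*36/961 + 48/31))) = 3860/4123 + 40/((-3*(1 - 36/961 + 48/31))) = 3860/4123 + 40/((-3*2413/961)) = 3860/4123 + 40/(-7239/961) = 3860/4123 + 40*(-961/7239) = 3860/4123 - 38440/7239 = -6870820/1570863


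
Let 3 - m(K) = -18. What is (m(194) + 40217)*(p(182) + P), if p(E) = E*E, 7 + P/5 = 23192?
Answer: 5997433662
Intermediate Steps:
P = 115925 (P = -35 + 5*23192 = -35 + 115960 = 115925)
m(K) = 21 (m(K) = 3 - 1*(-18) = 3 + 18 = 21)
p(E) = E²
(m(194) + 40217)*(p(182) + P) = (21 + 40217)*(182² + 115925) = 40238*(33124 + 115925) = 40238*149049 = 5997433662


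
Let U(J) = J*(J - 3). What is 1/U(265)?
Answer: 1/69430 ≈ 1.4403e-5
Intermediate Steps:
U(J) = J*(-3 + J)
1/U(265) = 1/(265*(-3 + 265)) = 1/(265*262) = 1/69430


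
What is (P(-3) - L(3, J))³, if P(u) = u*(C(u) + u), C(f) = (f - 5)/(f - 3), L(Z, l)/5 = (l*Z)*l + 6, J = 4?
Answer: -18609625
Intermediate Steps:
L(Z, l) = 30 + 5*Z*l² (L(Z, l) = 5*((l*Z)*l + 6) = 5*((Z*l)*l + 6) = 5*(Z*l² + 6) = 5*(6 + Z*l²) = 30 + 5*Z*l²)
C(f) = (-5 + f)/(-3 + f)
P(u) = u*(u + (-5 + u)/(-3 + u)) (P(u) = u*((-5 + u)/(-3 + u) + u) = u*(u + (-5 + u)/(-3 + u)))
(P(-3) - L(3, J))³ = (-3*(-5 - 3 - 3*(-3 - 3))/(-3 - 3) - (30 + 5*3*4²))³ = (-3*(-5 - 3 - 3*(-6))/(-6) - (30 + 5*3*16))³ = (-3*(-⅙)*(-5 - 3 + 18) - (30 + 240))³ = (-3*(-⅙)*10 - 1*270)³ = (5 - 270)³ = (-265)³ = -18609625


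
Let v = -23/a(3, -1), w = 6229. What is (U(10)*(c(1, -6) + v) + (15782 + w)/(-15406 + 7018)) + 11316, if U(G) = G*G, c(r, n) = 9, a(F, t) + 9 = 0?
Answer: 104589397/8388 ≈ 12469.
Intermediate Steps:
a(F, t) = -9 (a(F, t) = -9 + 0 = -9)
U(G) = G²
v = 23/9 (v = -23/(-9) = -23*(-⅑) = 23/9 ≈ 2.5556)
(U(10)*(c(1, -6) + v) + (15782 + w)/(-15406 + 7018)) + 11316 = (10²*(9 + 23/9) + (15782 + 6229)/(-15406 + 7018)) + 11316 = (100*(104/9) + 22011/(-8388)) + 11316 = (10400/9 + 22011*(-1/8388)) + 11316 = (10400/9 - 7337/2796) + 11316 = 9670789/8388 + 11316 = 104589397/8388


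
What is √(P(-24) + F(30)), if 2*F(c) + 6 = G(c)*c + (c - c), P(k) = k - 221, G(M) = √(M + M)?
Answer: √(-248 + 30*√15) ≈ 11.481*I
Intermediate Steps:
G(M) = √2*√M (G(M) = √(2*M) = √2*√M)
P(k) = -221 + k
F(c) = -3 + √2*c^(3/2)/2 (F(c) = -3 + ((√2*√c)*c + (c - c))/2 = -3 + (√2*c^(3/2) + 0)/2 = -3 + (√2*c^(3/2))/2 = -3 + √2*c^(3/2)/2)
√(P(-24) + F(30)) = √((-221 - 24) + (-3 + √2*30^(3/2)/2)) = √(-245 + (-3 + √2*(30*√30)/2)) = √(-245 + (-3 + 30*√15)) = √(-248 + 30*√15)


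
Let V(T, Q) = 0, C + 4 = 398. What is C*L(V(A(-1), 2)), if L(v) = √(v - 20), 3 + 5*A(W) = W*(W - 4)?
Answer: 788*I*√5 ≈ 1762.0*I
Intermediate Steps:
C = 394 (C = -4 + 398 = 394)
A(W) = -⅗ + W*(-4 + W)/5 (A(W) = -⅗ + (W*(W - 4))/5 = -⅗ + (W*(-4 + W))/5 = -⅗ + W*(-4 + W)/5)
L(v) = √(-20 + v)
C*L(V(A(-1), 2)) = 394*√(-20 + 0) = 394*√(-20) = 394*(2*I*√5) = 788*I*√5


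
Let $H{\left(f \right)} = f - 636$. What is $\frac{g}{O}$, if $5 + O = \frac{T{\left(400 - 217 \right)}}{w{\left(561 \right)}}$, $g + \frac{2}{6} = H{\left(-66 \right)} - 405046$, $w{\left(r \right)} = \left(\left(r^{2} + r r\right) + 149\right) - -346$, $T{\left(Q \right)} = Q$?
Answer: $\frac{85198629285}{1049834} \approx 81154.0$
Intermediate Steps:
$H{\left(f \right)} = -636 + f$
$w{\left(r \right)} = 495 + 2 r^{2}$ ($w{\left(r \right)} = \left(\left(r^{2} + r^{2}\right) + 149\right) + 346 = \left(2 r^{2} + 149\right) + 346 = \left(149 + 2 r^{2}\right) + 346 = 495 + 2 r^{2}$)
$g = - \frac{1217245}{3}$ ($g = - \frac{1}{3} - 405748 = - \frac{1217245}{3} \approx -4.0575 \cdot 10^{5}$)
$O = - \frac{1049834}{209979}$ ($O = -5 + \frac{400 - 217}{495 + 2 \cdot 561^{2}} = -5 + \frac{400 - 217}{495 + 2 \cdot 314721} = -5 + \frac{183}{495 + 629442} = -5 + \frac{183}{629937} = -5 + 183 \cdot \frac{1}{629937} = -5 + \frac{61}{209979} = - \frac{1049834}{209979} \approx -4.9997$)
$\frac{g}{O} = - \frac{1217245}{3 \left(- \frac{1049834}{209979}\right)} = \left(- \frac{1217245}{3}\right) \left(- \frac{209979}{1049834}\right) = \frac{85198629285}{1049834}$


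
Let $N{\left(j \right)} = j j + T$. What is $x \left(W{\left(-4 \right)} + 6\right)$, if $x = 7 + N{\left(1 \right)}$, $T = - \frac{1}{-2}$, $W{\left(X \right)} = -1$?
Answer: $\frac{85}{2} \approx 42.5$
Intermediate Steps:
$T = \frac{1}{2}$ ($T = \left(-1\right) \left(- \frac{1}{2}\right) = \frac{1}{2} \approx 0.5$)
$N{\left(j \right)} = \frac{1}{2} + j^{2}$ ($N{\left(j \right)} = j j + \frac{1}{2} = j^{2} + \frac{1}{2} = \frac{1}{2} + j^{2}$)
$x = \frac{17}{2}$ ($x = 7 + \left(\frac{1}{2} + 1^{2}\right) = 7 + \left(\frac{1}{2} + 1\right) = 7 + \frac{3}{2} = \frac{17}{2} \approx 8.5$)
$x \left(W{\left(-4 \right)} + 6\right) = \frac{17 \left(-1 + 6\right)}{2} = \frac{17}{2} \cdot 5 = \frac{85}{2}$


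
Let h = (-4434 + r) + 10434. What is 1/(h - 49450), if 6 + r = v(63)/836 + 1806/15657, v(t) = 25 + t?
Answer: -99161/4309118540 ≈ -2.3012e-5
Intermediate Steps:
r = -573090/99161 (r = -6 + ((25 + 63)/836 + 1806/15657) = -6 + (88*(1/836) + 1806*(1/15657)) = -6 + (2/19 + 602/5219) = -6 + 21876/99161 = -573090/99161 ≈ -5.7794)
h = 594392910/99161 (h = (-4434 - 573090/99161) + 10434 = -440252964/99161 + 10434 = 594392910/99161 ≈ 5994.2)
1/(h - 49450) = 1/(594392910/99161 - 49450) = 1/(-4309118540/99161) = -99161/4309118540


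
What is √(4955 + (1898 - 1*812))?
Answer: √6041 ≈ 77.724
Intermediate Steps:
√(4955 + (1898 - 1*812)) = √(4955 + (1898 - 812)) = √(4955 + 1086) = √6041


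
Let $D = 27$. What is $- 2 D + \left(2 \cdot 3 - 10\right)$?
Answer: $-58$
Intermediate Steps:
$- 2 D + \left(2 \cdot 3 - 10\right) = \left(-2\right) 27 + \left(2 \cdot 3 - 10\right) = -54 + \left(6 - 10\right) = -54 - 4 = -58$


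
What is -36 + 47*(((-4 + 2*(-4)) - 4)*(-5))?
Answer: 3724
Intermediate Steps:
-36 + 47*(((-4 + 2*(-4)) - 4)*(-5)) = -36 + 47*(((-4 - 8) - 4)*(-5)) = -36 + 47*((-12 - 4)*(-5)) = -36 + 47*(-16*(-5)) = -36 + 47*80 = -36 + 3760 = 3724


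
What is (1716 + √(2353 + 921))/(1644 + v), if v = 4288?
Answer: 429/1483 + √3274/5932 ≈ 0.29892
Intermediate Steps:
(1716 + √(2353 + 921))/(1644 + v) = (1716 + √(2353 + 921))/(1644 + 4288) = (1716 + √3274)/5932 = (1716 + √3274)*(1/5932) = 429/1483 + √3274/5932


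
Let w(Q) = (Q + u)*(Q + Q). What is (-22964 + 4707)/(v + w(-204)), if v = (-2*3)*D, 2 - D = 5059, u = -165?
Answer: -18257/180894 ≈ -0.10093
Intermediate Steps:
D = -5057 (D = 2 - 1*5059 = 2 - 5059 = -5057)
v = 30342 (v = -2*3*(-5057) = -6*(-5057) = 30342)
w(Q) = 2*Q*(-165 + Q) (w(Q) = (Q - 165)*(Q + Q) = (-165 + Q)*(2*Q) = 2*Q*(-165 + Q))
(-22964 + 4707)/(v + w(-204)) = (-22964 + 4707)/(30342 + 2*(-204)*(-165 - 204)) = -18257/(30342 + 2*(-204)*(-369)) = -18257/(30342 + 150552) = -18257/180894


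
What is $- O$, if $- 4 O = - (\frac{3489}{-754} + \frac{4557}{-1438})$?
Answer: $\frac{1056645}{542126} \approx 1.9491$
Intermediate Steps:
$O = - \frac{1056645}{542126}$ ($O = - \frac{\left(-1\right) \left(\frac{3489}{-754} + \frac{4557}{-1438}\right)}{4} = - \frac{\left(-1\right) \left(3489 \left(- \frac{1}{754}\right) + 4557 \left(- \frac{1}{1438}\right)\right)}{4} = - \frac{\left(-1\right) \left(- \frac{3489}{754} - \frac{4557}{1438}\right)}{4} = - \frac{\left(-1\right) \left(- \frac{2113290}{271063}\right)}{4} = \left(- \frac{1}{4}\right) \frac{2113290}{271063} = - \frac{1056645}{542126} \approx -1.9491$)
$- O = \left(-1\right) \left(- \frac{1056645}{542126}\right) = \frac{1056645}{542126}$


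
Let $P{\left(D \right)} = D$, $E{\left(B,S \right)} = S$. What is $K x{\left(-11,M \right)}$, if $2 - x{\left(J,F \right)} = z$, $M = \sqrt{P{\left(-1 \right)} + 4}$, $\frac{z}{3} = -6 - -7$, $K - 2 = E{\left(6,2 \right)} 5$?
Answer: $-12$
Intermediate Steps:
$K = 12$ ($K = 2 + 2 \cdot 5 = 2 + 10 = 12$)
$z = 3$ ($z = 3 \left(-6 - -7\right) = 3 \left(-6 + 7\right) = 3 \cdot 1 = 3$)
$M = \sqrt{3}$ ($M = \sqrt{-1 + 4} = \sqrt{3} \approx 1.732$)
$x{\left(J,F \right)} = -1$ ($x{\left(J,F \right)} = 2 - 3 = -1$)
$K x{\left(-11,M \right)} = 12 \left(-1\right) = -12$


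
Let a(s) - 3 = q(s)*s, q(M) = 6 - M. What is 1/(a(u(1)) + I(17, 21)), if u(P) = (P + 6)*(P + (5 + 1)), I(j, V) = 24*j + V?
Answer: -1/1675 ≈ -0.00059702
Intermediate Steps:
I(j, V) = V + 24*j
u(P) = (6 + P)² (u(P) = (6 + P)*(P + 6) = (6 + P)*(6 + P) = (6 + P)²)
a(s) = 3 + s*(6 - s) (a(s) = 3 + (6 - s)*s = 3 + s*(6 - s))
1/(a(u(1)) + I(17, 21)) = 1/((3 - (6 + 1)²*(-6 + (6 + 1)²)) + (21 + 24*17)) = 1/((3 - 1*7²*(-6 + 7²)) + (21 + 408)) = 1/((3 - 1*49*(-6 + 49)) + 429) = 1/((3 - 1*49*43) + 429) = 1/((3 - 2107) + 429) = 1/(-2104 + 429) = 1/(-1675) = -1/1675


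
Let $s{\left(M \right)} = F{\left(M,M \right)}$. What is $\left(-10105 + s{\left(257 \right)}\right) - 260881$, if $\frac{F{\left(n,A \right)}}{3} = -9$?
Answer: $-271013$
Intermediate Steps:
$F{\left(n,A \right)} = -27$ ($F{\left(n,A \right)} = 3 \left(-9\right) = -27$)
$s{\left(M \right)} = -27$
$\left(-10105 + s{\left(257 \right)}\right) - 260881 = \left(-10105 - 27\right) - 260881 = -10132 - 260881 = -271013$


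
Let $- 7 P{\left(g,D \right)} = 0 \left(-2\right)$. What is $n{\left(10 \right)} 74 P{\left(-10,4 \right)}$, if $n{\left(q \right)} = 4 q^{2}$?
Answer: $0$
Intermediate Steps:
$P{\left(g,D \right)} = 0$ ($P{\left(g,D \right)} = - \frac{0 \left(-2\right)}{7} = \left(- \frac{1}{7}\right) 0 = 0$)
$n{\left(10 \right)} 74 P{\left(-10,4 \right)} = 4 \cdot 10^{2} \cdot 74 \cdot 0 = 4 \cdot 100 \cdot 74 \cdot 0 = 400 \cdot 74 \cdot 0 = 29600 \cdot 0 = 0$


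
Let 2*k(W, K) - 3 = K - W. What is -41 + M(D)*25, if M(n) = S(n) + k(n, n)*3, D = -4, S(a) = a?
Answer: -57/2 ≈ -28.500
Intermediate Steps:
k(W, K) = 3/2 + K/2 - W/2 (k(W, K) = 3/2 + (K - W)/2 = 3/2 + (K/2 - W/2) = 3/2 + K/2 - W/2)
M(n) = 9/2 + n (M(n) = n + (3/2 + n/2 - n/2)*3 = n + (3/2)*3 = n + 9/2 = 9/2 + n)
-41 + M(D)*25 = -41 + (9/2 - 4)*25 = -41 + (½)*25 = -41 + 25/2 = -57/2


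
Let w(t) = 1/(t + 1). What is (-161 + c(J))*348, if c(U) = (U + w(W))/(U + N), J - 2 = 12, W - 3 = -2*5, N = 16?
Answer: -838013/15 ≈ -55868.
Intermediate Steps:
W = -7 (W = 3 - 2*5 = 3 - 10 = -7)
w(t) = 1/(1 + t)
J = 14 (J = 2 + 12 = 14)
c(U) = (-⅙ + U)/(16 + U) (c(U) = (U + 1/(1 - 7))/(U + 16) = (U + 1/(-6))/(16 + U) = (U - ⅙)/(16 + U) = (-⅙ + U)/(16 + U))
(-161 + c(J))*348 = (-161 + (-⅙ + 14)/(16 + 14))*348 = (-161 + (83/6)/30)*348 = (-161 + (1/30)*(83/6))*348 = (-161 + 83/180)*348 = -28897/180*348 = -838013/15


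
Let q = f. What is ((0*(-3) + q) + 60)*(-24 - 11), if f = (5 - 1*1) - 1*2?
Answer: -2170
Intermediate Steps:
f = 2 (f = (5 - 1) - 2 = 4 - 2 = 2)
q = 2
((0*(-3) + q) + 60)*(-24 - 11) = ((0*(-3) + 2) + 60)*(-24 - 11) = ((0 + 2) + 60)*(-35) = (2 + 60)*(-35) = 62*(-35) = -2170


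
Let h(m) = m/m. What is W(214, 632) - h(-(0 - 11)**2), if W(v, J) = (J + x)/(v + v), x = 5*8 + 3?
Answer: 247/428 ≈ 0.57710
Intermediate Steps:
x = 43 (x = 40 + 3 = 43)
W(v, J) = (43 + J)/(2*v) (W(v, J) = (J + 43)/(v + v) = (43 + J)/((2*v)) = (43 + J)*(1/(2*v)) = (43 + J)/(2*v))
h(m) = 1
W(214, 632) - h(-(0 - 11)**2) = (1/2)*(43 + 632)/214 - 1*1 = (1/2)*(1/214)*675 - 1 = 675/428 - 1 = 247/428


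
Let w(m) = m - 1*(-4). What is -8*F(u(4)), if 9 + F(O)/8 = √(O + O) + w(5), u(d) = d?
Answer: -128*√2 ≈ -181.02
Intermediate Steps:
w(m) = 4 + m (w(m) = m + 4 = 4 + m)
F(O) = 8*√2*√O (F(O) = -72 + 8*(√(O + O) + (4 + 5)) = -72 + 8*(√(2*O) + 9) = -72 + 8*(√2*√O + 9) = -72 + 8*(9 + √2*√O) = -72 + (72 + 8*√2*√O) = 8*√2*√O)
-8*F(u(4)) = -64*√2*√4 = -64*√2*2 = -128*√2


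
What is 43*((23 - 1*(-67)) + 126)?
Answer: 9288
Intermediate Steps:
43*((23 - 1*(-67)) + 126) = 43*((23 + 67) + 126) = 43*(90 + 126) = 43*216 = 9288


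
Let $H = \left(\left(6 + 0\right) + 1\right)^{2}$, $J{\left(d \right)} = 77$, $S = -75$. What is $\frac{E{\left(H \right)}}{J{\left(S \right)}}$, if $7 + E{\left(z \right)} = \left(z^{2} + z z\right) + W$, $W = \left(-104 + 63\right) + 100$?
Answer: $\frac{4854}{77} \approx 63.039$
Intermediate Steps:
$W = 59$ ($W = -41 + 100 = 59$)
$H = 49$ ($H = \left(6 + 1\right)^{2} = 7^{2} = 49$)
$E{\left(z \right)} = 52 + 2 z^{2}$ ($E{\left(z \right)} = -7 + \left(\left(z^{2} + z z\right) + 59\right) = -7 + \left(\left(z^{2} + z^{2}\right) + 59\right) = -7 + \left(2 z^{2} + 59\right) = -7 + \left(59 + 2 z^{2}\right) = 52 + 2 z^{2}$)
$\frac{E{\left(H \right)}}{J{\left(S \right)}} = \frac{52 + 2 \cdot 49^{2}}{77} = \left(52 + 2 \cdot 2401\right) \frac{1}{77} = \left(52 + 4802\right) \frac{1}{77} = 4854 \cdot \frac{1}{77} = \frac{4854}{77}$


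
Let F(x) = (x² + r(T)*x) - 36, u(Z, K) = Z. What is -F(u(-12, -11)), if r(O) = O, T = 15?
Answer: 72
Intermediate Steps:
F(x) = -36 + x² + 15*x (F(x) = (x² + 15*x) - 36 = -36 + x² + 15*x)
-F(u(-12, -11)) = -(-36 + (-12)² + 15*(-12)) = -(-36 + 144 - 180) = -1*(-72) = 72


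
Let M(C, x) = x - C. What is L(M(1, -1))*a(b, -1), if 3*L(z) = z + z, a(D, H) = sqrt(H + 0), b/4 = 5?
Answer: -4*I/3 ≈ -1.3333*I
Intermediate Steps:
b = 20 (b = 4*5 = 20)
a(D, H) = sqrt(H)
L(z) = 2*z/3 (L(z) = (z + z)/3 = (2*z)/3 = 2*z/3)
L(M(1, -1))*a(b, -1) = (2*(-1 - 1*1)/3)*sqrt(-1) = (2*(-1 - 1)/3)*I = ((2/3)*(-2))*I = -4*I/3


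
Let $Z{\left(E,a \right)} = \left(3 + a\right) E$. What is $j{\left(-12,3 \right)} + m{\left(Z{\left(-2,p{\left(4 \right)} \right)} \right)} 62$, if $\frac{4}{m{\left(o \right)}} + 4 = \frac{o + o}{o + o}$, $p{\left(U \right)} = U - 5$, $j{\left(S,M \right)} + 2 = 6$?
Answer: $- \frac{236}{3} \approx -78.667$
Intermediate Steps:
$j{\left(S,M \right)} = 4$ ($j{\left(S,M \right)} = -2 + 6 = 4$)
$p{\left(U \right)} = -5 + U$
$Z{\left(E,a \right)} = E \left(3 + a\right)$
$m{\left(o \right)} = - \frac{4}{3}$ ($m{\left(o \right)} = \frac{4}{-4 + \frac{o + o}{o + o}} = \frac{4}{-4 + \frac{2 o}{2 o}} = \frac{4}{-4 + 2 o \frac{1}{2 o}} = \frac{4}{-4 + 1} = \frac{4}{-3} = 4 \left(- \frac{1}{3}\right) = - \frac{4}{3}$)
$j{\left(-12,3 \right)} + m{\left(Z{\left(-2,p{\left(4 \right)} \right)} \right)} 62 = 4 - \frac{248}{3} = - \frac{236}{3}$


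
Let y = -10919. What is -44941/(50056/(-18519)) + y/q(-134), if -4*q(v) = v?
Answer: 54668456465/3353752 ≈ 16301.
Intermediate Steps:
q(v) = -v/4
-44941/(50056/(-18519)) + y/q(-134) = -44941/(50056/(-18519)) - 10919/((-¼*(-134))) = -44941/(50056*(-1/18519)) - 10919/67/2 = -44941/(-50056/18519) - 10919*2/67 = -44941*(-18519/50056) - 21838/67 = 832262379/50056 - 21838/67 = 54668456465/3353752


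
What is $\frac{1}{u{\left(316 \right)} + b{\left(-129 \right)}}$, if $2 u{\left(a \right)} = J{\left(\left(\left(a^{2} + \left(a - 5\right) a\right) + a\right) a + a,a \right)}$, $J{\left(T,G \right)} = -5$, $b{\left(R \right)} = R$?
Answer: $- \frac{2}{263} \approx -0.0076046$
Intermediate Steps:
$u{\left(a \right)} = - \frac{5}{2}$ ($u{\left(a \right)} = \frac{1}{2} \left(-5\right) = - \frac{5}{2}$)
$\frac{1}{u{\left(316 \right)} + b{\left(-129 \right)}} = \frac{1}{- \frac{5}{2} - 129} = \frac{1}{- \frac{263}{2}} = - \frac{2}{263}$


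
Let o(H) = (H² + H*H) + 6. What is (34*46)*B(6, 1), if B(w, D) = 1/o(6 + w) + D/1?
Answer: 230690/147 ≈ 1569.3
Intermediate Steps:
o(H) = 6 + 2*H² (o(H) = (H² + H²) + 6 = 2*H² + 6 = 6 + 2*H²)
B(w, D) = D + 1/(6 + 2*(6 + w)²) (B(w, D) = 1/(6 + 2*(6 + w)²) + D/1 = 1/(6 + 2*(6 + w)²) + D*1 = 1/(6 + 2*(6 + w)²) + D = D + 1/(6 + 2*(6 + w)²))
(34*46)*B(6, 1) = (34*46)*((½ + 1*(3 + (6 + 6)²))/(3 + (6 + 6)²)) = 1564*((½ + 1*(3 + 12²))/(3 + 12²)) = 1564*((½ + 1*(3 + 144))/(3 + 144)) = 1564*((½ + 1*147)/147) = 1564*((½ + 147)/147) = 1564*((1/147)*(295/2)) = 1564*(295/294) = 230690/147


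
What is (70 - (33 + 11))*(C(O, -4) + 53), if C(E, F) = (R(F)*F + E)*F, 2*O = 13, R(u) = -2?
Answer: -130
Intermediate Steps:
O = 13/2 (O = (1/2)*13 = 13/2 ≈ 6.5000)
C(E, F) = F*(E - 2*F) (C(E, F) = (-2*F + E)*F = (E - 2*F)*F = F*(E - 2*F))
(70 - (33 + 11))*(C(O, -4) + 53) = (70 - (33 + 11))*(-4*(13/2 - 2*(-4)) + 53) = (70 - 1*44)*(-4*(13/2 + 8) + 53) = (70 - 44)*(-4*29/2 + 53) = 26*(-58 + 53) = 26*(-5) = -130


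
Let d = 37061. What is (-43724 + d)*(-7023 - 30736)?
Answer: 251588217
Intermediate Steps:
(-43724 + d)*(-7023 - 30736) = (-43724 + 37061)*(-7023 - 30736) = -6663*(-37759) = 251588217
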